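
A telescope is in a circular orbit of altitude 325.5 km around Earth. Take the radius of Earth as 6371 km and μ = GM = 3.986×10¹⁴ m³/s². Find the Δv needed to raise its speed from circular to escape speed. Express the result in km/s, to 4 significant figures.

Δv ≈ 3.196 km/s

r = 6371 + 325.5 = 6696.5 km = 6.6965×10⁶ m.
Circular speed v_c = √(μ/r) = 7715 m/s.
Escape speed v_esc = √(2μ/r) = √2 × v_c = 10910 m/s.
Δv = v_esc − v_c = 3196 m/s = 3.196 km/s.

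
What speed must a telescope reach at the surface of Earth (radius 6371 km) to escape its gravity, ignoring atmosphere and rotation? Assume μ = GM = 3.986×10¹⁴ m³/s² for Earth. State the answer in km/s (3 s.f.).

v_esc ≈ 11.2 km/s

r = R = 6.371×10⁶ m.
Escape speed v_esc = √(2μ/r) = √(2 × 3.986×10¹⁴ / 6.371×10⁶) = √(1.251×10⁸) = 11190 m/s.
= 11.19 km/s.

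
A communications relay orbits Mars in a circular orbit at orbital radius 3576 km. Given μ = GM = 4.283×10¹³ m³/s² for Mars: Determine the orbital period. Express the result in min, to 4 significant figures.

T ≈ 108.2 min

r = 3576 km = 3.576×10⁶ m.
Kepler's third law: T = 2π√(r³/μ) = 2π√((3.576×10⁶)³ / 4.283×10¹³).
r³/μ = 1.068×10⁶ s², so T = 2π × 1.033×10³ = 6.492×10³ s.
Converting: 6.492×10³ s ÷ 60.00 = 108.2 min.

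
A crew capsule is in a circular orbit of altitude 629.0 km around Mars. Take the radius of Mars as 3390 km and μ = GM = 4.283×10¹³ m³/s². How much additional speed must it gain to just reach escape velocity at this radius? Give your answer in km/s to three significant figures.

r = 3390 + 629.0 = 4019.0 km = 4.0190×10⁶ m.
Circular speed v_c = √(μ/r) = 3264 m/s.
Escape speed v_esc = √(2μ/r) = √2 × v_c = 4617 m/s.
Δv = v_esc − v_c = 1352 m/s = 1.352 km/s.

Δv ≈ 1.35 km/s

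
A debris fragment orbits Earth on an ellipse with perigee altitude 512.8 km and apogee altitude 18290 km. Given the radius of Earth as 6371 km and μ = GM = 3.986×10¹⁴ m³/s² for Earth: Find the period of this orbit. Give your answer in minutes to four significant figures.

r_p = 6371 + 512.8 = 6883.8 km = 6.8838×10⁶ m.
r_a = 6371 + 18290 = 24661 km = 2.4661×10⁷ m.
Semi-major axis a = (r_p + r_a)/2 = (6883.8 + 24661)/2 = 15772 km = 1.577×10⁷ m.
By Kepler's third law T = 2π√(a³/μ) = 2π × 3.137×10³ = 1.971×10⁴ s.
= 328.6 minutes.

T ≈ 328.6 minutes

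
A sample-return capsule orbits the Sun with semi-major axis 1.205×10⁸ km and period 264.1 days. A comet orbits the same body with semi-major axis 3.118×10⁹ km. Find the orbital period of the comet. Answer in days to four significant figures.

Kepler's third law: T² ∝ a³, so T₂ = T₁ (a₂/a₁)^(3/2).
a₂/a₁ = 25.88, (a₂/a₁)^(3/2) = 131.6.
T₂ = 264.1 × 131.6 = 34760 days.

T₂ ≈ 34760 days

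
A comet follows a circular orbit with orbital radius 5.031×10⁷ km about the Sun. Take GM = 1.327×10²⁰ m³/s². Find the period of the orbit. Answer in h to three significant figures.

r = 5.031×10⁷ km = 5.031×10¹⁰ m.
Kepler's third law: T = 2π√(r³/μ) = 2π√((5.031×10¹⁰)³ / 1.327×10²⁰).
r³/μ = 9.596×10¹¹ s², so T = 2π × 9.796×10⁵ = 6.155×10⁶ s.
Converting: 6.155×10⁶ s ÷ 3600 = 1710 h.

T ≈ 1710 h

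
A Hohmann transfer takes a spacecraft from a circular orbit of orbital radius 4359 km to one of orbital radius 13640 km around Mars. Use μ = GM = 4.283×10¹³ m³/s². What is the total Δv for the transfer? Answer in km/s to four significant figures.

Δv_total ≈ 1.263 km/s

r₁ = 4359 km = 4.359×10⁶ m.
r₂ = 13640 km = 1.364×10⁷ m.
Transfer ellipse a_t = (r₁ + r₂)/2 = 9.000×10⁶ m.
At r₁: circular v_c1 = √(μ/r₁) = 3135 m/s; transfer-periapsis v_p = √[μ(2/r₁ − 1/a_t)] = 3859 m/s.
Δv₁ = v_p − v_c1 = 724.4 m/s.
At r₂: circular v_c2 = √(μ/r₂) = 1772 m/s; transfer-apoapsis v_a = √[μ(2/r₂ − 1/a_t)] = 1233 m/s.
Δv₂ = v_c2 − v_a = 538.8 m/s.
Total Δv = Δv₁ + Δv₂ = 1263 m/s = 1.263 km/s.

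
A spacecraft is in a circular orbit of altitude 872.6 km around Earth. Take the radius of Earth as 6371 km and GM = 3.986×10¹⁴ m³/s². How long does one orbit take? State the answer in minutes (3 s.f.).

T ≈ 102 minutes

r = 6371 + 872.6 = 7243.6 km = 7.2436×10⁶ m.
Kepler's third law: T = 2π√(r³/μ) = 2π√((7.244×10⁶)³ / 3.986×10¹⁴).
r³/μ = 9.535×10⁵ s², so T = 2π × 9.765×10² = 6.135×10³ s.
Converting: 6.135×10³ s ÷ 60.00 = 102.3 minutes.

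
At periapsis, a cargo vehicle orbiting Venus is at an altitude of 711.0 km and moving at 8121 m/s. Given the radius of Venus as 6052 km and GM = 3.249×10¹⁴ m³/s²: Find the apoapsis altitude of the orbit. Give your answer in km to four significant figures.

apoapsis altitude ≈ 8751 km

r_p = 6052 + 711.0 = 6763.0 km = 6.763×10⁶ m.
Specific energy ε = v²/2 − μ/r = -1.507×10⁷ J/kg, so a = −μ/(2ε) = 1.078×10⁷ m.
The apsides satisfy r_p + r_a = 2a, so the apoapsis radius is 2a − r_p = 1.480×10⁷ m = 14803 km.
Apoapsis altitude = 14803 − 6052 = 8750.8 km.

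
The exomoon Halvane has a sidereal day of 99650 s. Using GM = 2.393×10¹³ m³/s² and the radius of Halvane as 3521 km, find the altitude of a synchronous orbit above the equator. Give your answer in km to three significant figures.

A synchronous orbit has period T, so by Kepler's third law a = (μT²/4π²)^(1/3).
μT²/4π² = 2.393×10¹³ × (9.965×10⁴)² / 39.48 = 6.019×10²¹ m³.
a = 1.819×10⁷ m = 18191 km.
Altitude h = a − R = 18191 − 3521 = 14670 km.

h_sync ≈ 14700 km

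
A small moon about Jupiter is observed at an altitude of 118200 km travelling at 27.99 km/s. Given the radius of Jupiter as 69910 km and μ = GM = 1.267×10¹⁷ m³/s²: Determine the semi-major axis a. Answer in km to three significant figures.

r = 69910 + 118200 = 1.8811×10⁵ km = 1.881×10⁸ m.
Specific orbital energy ε = v²/2 − μ/r = (27990)²/2 − 1.267×10¹⁷/1.881×10⁸ = -2.818×10⁸ J/kg.
Since ε = −μ/(2a), a = −μ/(2ε) = 2.248×10⁸ m = 2.2479×10⁵ km.

a ≈ 2.25×10⁵ km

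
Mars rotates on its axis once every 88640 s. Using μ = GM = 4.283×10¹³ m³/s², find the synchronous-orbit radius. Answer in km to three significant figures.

A synchronous orbit has period T, so by Kepler's third law a = (μT²/4π²)^(1/3).
μT²/4π² = 4.283×10¹³ × (8.864×10⁴)² / 39.48 = 8.524×10²¹ m³.
a = 2.043×10⁷ m = 20428 km.

r_sync ≈ 20400 km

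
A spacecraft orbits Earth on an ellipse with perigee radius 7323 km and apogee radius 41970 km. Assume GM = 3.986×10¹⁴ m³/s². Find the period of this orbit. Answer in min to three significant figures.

T ≈ 642 min

Semi-major axis a = (r_p + r_a)/2 = (7323.0 + 41970)/2 = 24646 km = 2.465×10⁷ m.
By Kepler's third law T = 2π√(a³/μ) = 2π × 6.129×10³ = 3.851×10⁴ s.
= 641.8 min.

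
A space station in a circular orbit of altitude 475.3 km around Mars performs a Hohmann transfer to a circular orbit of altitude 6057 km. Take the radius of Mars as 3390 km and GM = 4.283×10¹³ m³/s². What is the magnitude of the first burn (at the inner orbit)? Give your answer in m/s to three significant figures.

r₁ = 3390 + 475.3 = 3865.3 km = 3.8653×10⁶ m.
r₂ = 3390 + 6057 = 9447.0 km = 9.4470×10⁶ m.
Transfer ellipse a_t = (r₁ + r₂)/2 = 6.656×10⁶ m.
At r₁: circular v_c1 = √(μ/r₁) = 3329 m/s; transfer-periapsis v_p = √[μ(2/r₁ − 1/a_t)] = 3966 m/s.
Δv₁ = v_p − v_c1 = 636.9 m/s.

Δv ≈ 637 m/s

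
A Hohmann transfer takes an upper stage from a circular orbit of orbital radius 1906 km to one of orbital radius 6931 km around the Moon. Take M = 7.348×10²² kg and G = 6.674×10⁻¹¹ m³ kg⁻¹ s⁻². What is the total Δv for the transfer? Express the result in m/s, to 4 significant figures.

Δv_total ≈ 693.6 m/s

μ = GM = 6.674×10⁻¹¹ × 7.348×10²² = 4.904×10¹² m³/s².
r₁ = 1906 km = 1.906×10⁶ m.
r₂ = 6931 km = 6.931×10⁶ m.
Transfer ellipse a_t = (r₁ + r₂)/2 = 4.418×10⁶ m.
At r₁: circular v_c1 = √(μ/r₁) = 1604 m/s; transfer-perilune v_p = √[μ(2/r₁ − 1/a_t)] = 2009 m/s.
Δv₁ = v_p − v_c1 = 404.9 m/s.
At r₂: circular v_c2 = √(μ/r₂) = 841.2 m/s; transfer-apolune v_a = √[μ(2/r₂ − 1/a_t)] = 552.5 m/s.
Δv₂ = v_c2 − v_a = 288.7 m/s.
Total Δv = Δv₁ + Δv₂ = 693.6 m/s.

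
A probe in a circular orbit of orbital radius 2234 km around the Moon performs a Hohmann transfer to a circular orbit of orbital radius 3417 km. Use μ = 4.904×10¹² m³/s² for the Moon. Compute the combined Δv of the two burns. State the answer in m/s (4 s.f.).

r₁ = 2234 km = 2.234×10⁶ m.
r₂ = 3417 km = 3.417×10⁶ m.
Transfer ellipse a_t = (r₁ + r₂)/2 = 2.826×10⁶ m.
At r₁: circular v_c1 = √(μ/r₁) = 1482 m/s; transfer-perilune v_p = √[μ(2/r₁ − 1/a_t)] = 1629 m/s.
Δv₁ = v_p − v_c1 = 147.7 m/s.
At r₂: circular v_c2 = √(μ/r₂) = 1198 m/s; transfer-apolune v_a = √[μ(2/r₂ − 1/a_t)] = 1065 m/s.
Δv₂ = v_c2 − v_a = 132.8 m/s.
Total Δv = Δv₁ + Δv₂ = 280.5 m/s.

Δv_total ≈ 280.5 m/s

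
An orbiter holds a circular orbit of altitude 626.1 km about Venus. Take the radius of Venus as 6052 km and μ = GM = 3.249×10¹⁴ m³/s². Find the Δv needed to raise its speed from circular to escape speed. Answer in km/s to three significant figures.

r = 6052 + 626.1 = 6678.1 km = 6.6781×10⁶ m.
Circular speed v_c = √(μ/r) = 6975 m/s.
Escape speed v_esc = √(2μ/r) = √2 × v_c = 9864 m/s.
Δv = v_esc − v_c = 2889 m/s = 2.889 km/s.

Δv ≈ 2.89 km/s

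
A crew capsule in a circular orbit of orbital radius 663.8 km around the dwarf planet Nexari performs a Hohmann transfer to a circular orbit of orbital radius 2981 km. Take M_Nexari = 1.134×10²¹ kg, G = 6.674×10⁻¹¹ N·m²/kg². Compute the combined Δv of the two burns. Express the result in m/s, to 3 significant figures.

Δv_total ≈ 157 m/s

μ = GM = 6.674×10⁻¹¹ × 1.134×10²¹ = 7.568×10¹⁰ m³/s².
r₁ = 663.8 km = 6.638×10⁵ m.
r₂ = 2981 km = 2.981×10⁶ m.
Transfer ellipse a_t = (r₁ + r₂)/2 = 1.822×10⁶ m.
At r₁: circular v_c1 = √(μ/r₁) = 337.7 m/s; transfer-periapsis v_p = √[μ(2/r₁ − 1/a_t)] = 431.9 m/s.
Δv₁ = v_p − v_c1 = 94.20 m/s.
At r₂: circular v_c2 = √(μ/r₂) = 159.3 m/s; transfer-apoapsis v_a = √[μ(2/r₂ − 1/a_t)] = 96.16 m/s.
Δv₂ = v_c2 − v_a = 63.17 m/s.
Total Δv = Δv₁ + Δv₂ = 157.4 m/s.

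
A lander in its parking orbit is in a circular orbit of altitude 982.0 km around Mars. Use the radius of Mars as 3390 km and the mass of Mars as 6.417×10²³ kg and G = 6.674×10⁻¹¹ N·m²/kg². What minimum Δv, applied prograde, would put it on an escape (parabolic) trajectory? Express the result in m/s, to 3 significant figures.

Δv ≈ 1300 m/s

μ = GM = 6.674×10⁻¹¹ × 6.417×10²³ = 4.283×10¹³ m³/s².
r = 3390 + 982.0 = 4372.0 km = 4.3720×10⁶ m.
Circular speed v_c = √(μ/r) = 3130 m/s.
Escape speed v_esc = √(2μ/r) = √2 × v_c = 4426 m/s.
Δv = v_esc − v_c = 1296 m/s.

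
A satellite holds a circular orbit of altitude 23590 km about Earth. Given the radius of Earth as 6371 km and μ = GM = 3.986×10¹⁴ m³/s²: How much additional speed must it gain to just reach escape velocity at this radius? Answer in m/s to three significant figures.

r = 6371 + 23590 = 29961 km = 2.9961×10⁷ m.
Circular speed v_c = √(μ/r) = 3647 m/s.
Escape speed v_esc = √(2μ/r) = √2 × v_c = 5158 m/s.
Δv = v_esc − v_c = 1511 m/s.

Δv ≈ 1510 m/s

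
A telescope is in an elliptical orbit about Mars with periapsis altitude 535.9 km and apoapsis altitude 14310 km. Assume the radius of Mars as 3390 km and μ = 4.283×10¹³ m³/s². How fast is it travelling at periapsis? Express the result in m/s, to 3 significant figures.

v ≈ 4230 m/s

r_p = 3390 + 535.9 = 3925.9 km = 3.9259×10⁶ m.
r_a = 3390 + 14310 = 17700 km = 1.7700×10⁷ m.
Semi-major axis a = (r_p + r_a)/2 = 10813 km = 1.081×10⁷ m.
Vis-viva: v² = μ(2/r − 1/a) = 4.283×10¹³ × (5.094×10⁻⁷ − 9.248×10⁻⁸) = 1.786×10⁷ m²/s².
v = 4226 m/s.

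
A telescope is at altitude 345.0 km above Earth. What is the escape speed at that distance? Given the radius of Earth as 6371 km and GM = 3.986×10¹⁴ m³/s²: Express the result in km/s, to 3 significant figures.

v_esc ≈ 10.9 km/s

r = 6371 + 345.0 = 6716.0 km = 6.7160×10⁶ m.
Escape speed v_esc = √(2μ/r) = √(2 × 3.986×10¹⁴ / 6.716×10⁶) = √(1.187×10⁸) = 10900 m/s.
= 10.90 km/s.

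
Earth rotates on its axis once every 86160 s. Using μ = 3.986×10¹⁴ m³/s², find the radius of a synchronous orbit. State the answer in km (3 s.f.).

r_sync ≈ 42200 km

A synchronous orbit has period T, so by Kepler's third law a = (μT²/4π²)^(1/3).
μT²/4π² = 3.986×10¹⁴ × (8.616×10⁴)² / 39.48 = 7.495×10²² m³.
a = 4.216×10⁷ m = 42163 km.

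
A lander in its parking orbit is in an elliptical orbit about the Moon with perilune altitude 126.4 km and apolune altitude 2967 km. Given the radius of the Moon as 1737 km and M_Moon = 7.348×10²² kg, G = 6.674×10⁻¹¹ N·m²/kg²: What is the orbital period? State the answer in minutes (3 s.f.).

μ = GM = 6.674×10⁻¹¹ × 7.348×10²² = 4.904×10¹² m³/s².
r_p = 1737 + 126.4 = 1863.4 km = 1.8634×10⁶ m.
r_a = 1737 + 2967 = 4704.0 km = 4.7040×10⁶ m.
Semi-major axis a = (r_p + r_a)/2 = (1863.4 + 4704.0)/2 = 3283.7 km = 3.284×10⁶ m.
By Kepler's third law T = 2π√(a³/μ) = 2π × 2.687×10³ = 1.688×10⁴ s.
= 281.4 minutes.

T ≈ 281 minutes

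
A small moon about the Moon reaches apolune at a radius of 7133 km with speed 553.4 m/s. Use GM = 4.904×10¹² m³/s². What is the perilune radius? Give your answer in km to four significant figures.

r_a = 7.133×10⁶ m.
Specific energy ε = v²/2 − μ/r = -5.344×10⁵ J/kg, so a = −μ/(2ε) = 4.588×10⁶ m.
The apsides satisfy r_p + r_a = 2a, so the perilune radius is 2a − r_a = 2.044×10⁶ m = 2043.9 km.

perilune radius ≈ 2044 km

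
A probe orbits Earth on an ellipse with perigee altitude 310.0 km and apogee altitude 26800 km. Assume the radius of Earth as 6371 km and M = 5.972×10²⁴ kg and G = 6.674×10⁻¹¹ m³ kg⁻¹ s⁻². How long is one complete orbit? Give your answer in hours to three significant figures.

μ = GM = 6.674×10⁻¹¹ × 5.972×10²⁴ = 3.986×10¹⁴ m³/s².
r_p = 6371 + 310.0 = 6681.0 km = 6.6810×10⁶ m.
r_a = 6371 + 26800 = 33171 km = 3.3171×10⁷ m.
Semi-major axis a = (r_p + r_a)/2 = (6681.0 + 33171)/2 = 19926 km = 1.993×10⁷ m.
By Kepler's third law T = 2π√(a³/μ) = 2π × 4.455×10³ = 2.799×10⁴ s.
= 7.776 hours.

T ≈ 7.78 hours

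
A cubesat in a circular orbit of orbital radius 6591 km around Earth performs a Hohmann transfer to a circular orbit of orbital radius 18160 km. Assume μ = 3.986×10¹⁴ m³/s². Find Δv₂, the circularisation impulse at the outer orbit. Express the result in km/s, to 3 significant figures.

Δv ≈ 1.27 km/s

r₁ = 6591 km = 6.591×10⁶ m.
r₂ = 18160 km = 1.816×10⁷ m.
Transfer ellipse a_t = (r₁ + r₂)/2 = 1.238×10⁷ m.
At r₁: circular v_c1 = √(μ/r₁) = 7777 m/s; transfer-perigee v_p = √[μ(2/r₁ − 1/a_t)] = 9420 m/s.
At r₂: circular v_c2 = √(μ/r₂) = 4685 m/s; transfer-apogee v_a = √[μ(2/r₂ − 1/a_t)] = 3419 m/s.
Δv₂ = v_c2 − v_a = 1266 m/s.
= 1.266 km/s.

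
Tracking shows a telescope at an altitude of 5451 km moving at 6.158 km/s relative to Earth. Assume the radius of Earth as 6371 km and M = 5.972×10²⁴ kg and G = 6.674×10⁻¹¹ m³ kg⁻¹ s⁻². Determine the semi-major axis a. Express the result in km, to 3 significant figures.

a ≈ 13500 km

μ = GM = 6.674×10⁻¹¹ × 5.972×10²⁴ = 3.986×10¹⁴ m³/s².
r = 6371 + 5451 = 11822 km = 1.182×10⁷ m.
Specific orbital energy ε = v²/2 − μ/r = (6158)²/2 − 3.986×10¹⁴/1.182×10⁷ = -1.475×10⁷ J/kg.
Since ε = −μ/(2a), a = −μ/(2ε) = 1.351×10⁷ m = 13507 km.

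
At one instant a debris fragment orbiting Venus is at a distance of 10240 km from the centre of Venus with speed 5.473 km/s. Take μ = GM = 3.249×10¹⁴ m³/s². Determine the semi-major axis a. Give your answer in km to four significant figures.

r = 1.024×10⁷ m.
Vis-viva rearranged: 1/a = 2/r − v²/μ = 1.953×10⁻⁷ − 9.219×10⁻⁸ = 1.031×10⁻⁷ m⁻¹.
a = 9.698×10⁶ m = 9697.6 km.

a ≈ 9698 km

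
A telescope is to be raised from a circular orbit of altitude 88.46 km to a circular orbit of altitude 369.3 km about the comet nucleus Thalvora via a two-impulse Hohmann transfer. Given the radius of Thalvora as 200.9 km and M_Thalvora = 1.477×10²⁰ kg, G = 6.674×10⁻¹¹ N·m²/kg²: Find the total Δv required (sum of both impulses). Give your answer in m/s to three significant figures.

μ = GM = 6.674×10⁻¹¹ × 1.477×10²⁰ = 9.857×10⁹ m³/s².
r₁ = 200.9 + 88.46 = 289.36 km = 2.8936×10⁵ m.
r₂ = 200.9 + 369.3 = 570.20 km = 5.7020×10⁵ m.
Transfer ellipse a_t = (r₁ + r₂)/2 = 4.298×10⁵ m.
At r₁: circular v_c1 = √(μ/r₁) = 184.6 m/s; transfer-periapsis v_p = √[μ(2/r₁ − 1/a_t)] = 212.6 m/s.
Δv₁ = v_p − v_c1 = 28.02 m/s.
At r₂: circular v_c2 = √(μ/r₂) = 131.5 m/s; transfer-apoapsis v_a = √[μ(2/r₂ − 1/a_t)] = 107.9 m/s.
Δv₂ = v_c2 − v_a = 23.60 m/s.
Total Δv = Δv₁ + Δv₂ = 51.62 m/s.

Δv_total ≈ 51.6 m/s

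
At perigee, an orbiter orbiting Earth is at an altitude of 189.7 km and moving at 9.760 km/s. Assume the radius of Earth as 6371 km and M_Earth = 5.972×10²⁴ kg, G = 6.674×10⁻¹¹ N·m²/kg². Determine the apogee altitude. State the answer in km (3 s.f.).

μ = GM = 6.674×10⁻¹¹ × 5.972×10²⁴ = 3.986×10¹⁴ m³/s².
r_p = 6371 + 189.7 = 6560.7 km = 6.561×10⁶ m.
Specific energy ε = v²/2 − μ/r = -1.312×10⁷ J/kg, so a = −μ/(2ε) = 1.519×10⁷ m.
The apsides satisfy r_p + r_a = 2a, so the apogee radius is 2a − r_p = 2.381×10⁷ m = 23812 km.
Apogee altitude = 23812 − 6371 = 17441 km.

apogee altitude ≈ 17400 km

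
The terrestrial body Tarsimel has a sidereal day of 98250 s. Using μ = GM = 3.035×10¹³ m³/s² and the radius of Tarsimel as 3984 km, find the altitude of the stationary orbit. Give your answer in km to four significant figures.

A synchronous orbit has period T, so by Kepler's third law a = (μT²/4π²)^(1/3).
μT²/4π² = 3.035×10¹³ × (9.825×10⁴)² / 39.48 = 7.421×10²¹ m³.
a = 1.951×10⁷ m = 19505 km.
Altitude h = a − R = 19505 − 3984 = 15521 km.

h_sync ≈ 15520 km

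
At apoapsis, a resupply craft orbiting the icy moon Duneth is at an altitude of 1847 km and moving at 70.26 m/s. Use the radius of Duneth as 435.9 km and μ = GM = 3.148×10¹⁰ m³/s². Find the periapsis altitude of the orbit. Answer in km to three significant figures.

periapsis altitude ≈ 61.8 km

r_a = 435.9 + 1847 = 2282.9 km = 2.283×10⁶ m.
Specific energy ε = v²/2 − μ/r = -1.132×10⁴ J/kg, so a = −μ/(2ε) = 1.390×10⁶ m.
The apsides satisfy r_p + r_a = 2a, so the periapsis radius is 2a − r_a = 4.977×10⁵ m = 497.71 km.
Periapsis altitude = 497.71 − 435.9 = 61.813 km.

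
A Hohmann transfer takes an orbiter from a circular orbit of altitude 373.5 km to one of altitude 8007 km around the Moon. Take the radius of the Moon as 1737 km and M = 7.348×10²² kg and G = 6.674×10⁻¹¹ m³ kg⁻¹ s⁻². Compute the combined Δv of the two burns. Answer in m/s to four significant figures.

μ = GM = 6.674×10⁻¹¹ × 7.348×10²² = 4.904×10¹² m³/s².
r₁ = 1737 + 373.5 = 2110.5 km = 2.1105×10⁶ m.
r₂ = 1737 + 8007 = 9744.0 km = 9.7440×10⁶ m.
Transfer ellipse a_t = (r₁ + r₂)/2 = 5.927×10⁶ m.
At r₁: circular v_c1 = √(μ/r₁) = 1524 m/s; transfer-perilune v_p = √[μ(2/r₁ − 1/a_t)] = 1954 m/s.
Δv₁ = v_p − v_c1 = 430.1 m/s.
At r₂: circular v_c2 = √(μ/r₂) = 709.4 m/s; transfer-apolune v_a = √[μ(2/r₂ − 1/a_t)] = 423.3 m/s.
Δv₂ = v_c2 − v_a = 286.1 m/s.
Total Δv = Δv₁ + Δv₂ = 716.2 m/s.

Δv_total ≈ 716.2 m/s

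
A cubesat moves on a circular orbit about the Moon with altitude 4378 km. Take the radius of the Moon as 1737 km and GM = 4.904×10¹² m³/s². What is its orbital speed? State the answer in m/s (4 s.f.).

v ≈ 895.5 m/s

r = 1737 + 4378 = 6115.0 km = 6.1150×10⁶ m.
For a circular orbit v = √(μ/r) = √(4.904×10¹² / 6.115×10⁶) = √(8.020×10⁵) = 895.5 m/s.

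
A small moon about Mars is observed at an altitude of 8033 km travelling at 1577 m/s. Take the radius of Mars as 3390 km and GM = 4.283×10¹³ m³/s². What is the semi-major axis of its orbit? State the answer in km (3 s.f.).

a ≈ 8550 km

r = 3390 + 8033 = 11423 km = 1.142×10⁷ m.
Vis-viva rearranged: 1/a = 2/r − v²/μ = 1.751×10⁻⁷ − 5.807×10⁻⁸ = 1.170×10⁻⁷ m⁻¹.
a = 8.546×10⁶ m = 8545.5 km.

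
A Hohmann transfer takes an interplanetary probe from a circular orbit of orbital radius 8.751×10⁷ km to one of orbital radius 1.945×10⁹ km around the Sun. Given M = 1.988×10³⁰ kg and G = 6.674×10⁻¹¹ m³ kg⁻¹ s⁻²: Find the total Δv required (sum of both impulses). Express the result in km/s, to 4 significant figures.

Δv_total ≈ 20.77 km/s

μ = GM = 6.674×10⁻¹¹ × 1.988×10³⁰ = 1.327×10²⁰ m³/s².
r₁ = 8.751×10⁷ km = 8.751×10¹⁰ m.
r₂ = 1.945×10⁹ km = 1.945×10¹² m.
Transfer ellipse a_t = (r₁ + r₂)/2 = 1.016×10¹² m.
At r₁: circular v_c1 = √(μ/r₁) = 38940 m/s; transfer-perihelion v_p = √[μ(2/r₁ − 1/a_t)] = 53870 m/s.
Δv₁ = v_p − v_c1 = 14930 m/s.
At r₂: circular v_c2 = √(μ/r₂) = 8259 m/s; transfer-aphelion v_a = √[μ(2/r₂ − 1/a_t)] = 2424 m/s.
Δv₂ = v_c2 − v_a = 5836 m/s.
Total Δv = Δv₁ + Δv₂ = 20770 m/s = 20.77 km/s.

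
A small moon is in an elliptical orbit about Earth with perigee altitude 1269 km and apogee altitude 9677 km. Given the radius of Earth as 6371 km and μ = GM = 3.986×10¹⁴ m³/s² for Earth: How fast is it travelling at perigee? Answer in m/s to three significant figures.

r_p = 6371 + 1269 = 7640.0 km = 7.6400×10⁶ m.
r_a = 6371 + 9677 = 16048 km = 1.6048×10⁷ m.
Semi-major axis a = (r_p + r_a)/2 = 11844 km = 1.184×10⁷ m.
Vis-viva: v² = μ(2/r − 1/a) = 3.986×10¹⁴ × (2.618×10⁻⁷ − 8.443×10⁻⁸) = 7.069×10⁷ m²/s².
v = 8408 m/s.

v ≈ 8410 m/s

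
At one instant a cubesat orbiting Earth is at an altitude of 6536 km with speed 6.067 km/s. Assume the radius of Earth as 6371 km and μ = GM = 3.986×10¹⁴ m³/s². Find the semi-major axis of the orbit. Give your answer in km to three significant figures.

r = 6371 + 6536 = 12907 km = 1.291×10⁷ m.
Specific orbital energy ε = v²/2 − μ/r = (6067)²/2 − 3.986×10¹⁴/1.291×10⁷ = -1.248×10⁷ J/kg.
Since ε = −μ/(2a), a = −μ/(2ε) = 1.597×10⁷ m = 15972 km.

a ≈ 16000 km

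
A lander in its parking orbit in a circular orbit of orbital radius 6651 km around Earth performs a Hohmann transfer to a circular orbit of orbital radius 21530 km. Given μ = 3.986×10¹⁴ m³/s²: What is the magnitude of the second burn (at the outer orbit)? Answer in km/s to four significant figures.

r₁ = 6651 km = 6.651×10⁶ m.
r₂ = 21530 km = 2.153×10⁷ m.
Transfer ellipse a_t = (r₁ + r₂)/2 = 1.409×10⁷ m.
At r₁: circular v_c1 = √(μ/r₁) = 7742 m/s; transfer-perigee v_p = √[μ(2/r₁ − 1/a_t)] = 9569 m/s.
At r₂: circular v_c2 = √(μ/r₂) = 4303 m/s; transfer-apogee v_a = √[μ(2/r₂ − 1/a_t)] = 2956 m/s.
Δv₂ = v_c2 − v_a = 1347 m/s.
= 1.347 km/s.

Δv ≈ 1.347 km/s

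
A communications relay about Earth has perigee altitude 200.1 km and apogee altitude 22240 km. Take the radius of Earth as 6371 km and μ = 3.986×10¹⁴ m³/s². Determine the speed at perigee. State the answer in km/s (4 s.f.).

v ≈ 9.933 km/s

r_p = 6371 + 200.1 = 6571.1 km = 6.5711×10⁶ m.
r_a = 6371 + 22240 = 28611 km = 2.8611×10⁷ m.
Semi-major axis a = (r_p + r_a)/2 = 17591 km = 1.759×10⁷ m.
Vis-viva: v² = μ(2/r − 1/a) = 3.986×10¹⁴ × (3.044×10⁻⁷ − 5.685×10⁻⁸) = 9.866×10⁷ m²/s².
v = 9933 m/s = 9.933 km/s.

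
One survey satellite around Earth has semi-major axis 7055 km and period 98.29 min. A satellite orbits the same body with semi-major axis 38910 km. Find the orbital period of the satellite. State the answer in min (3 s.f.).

Kepler's third law: T² ∝ a³, so T₂ = T₁ (a₂/a₁)^(3/2).
a₂/a₁ = 5.515, (a₂/a₁)^(3/2) = 12.95.
T₂ = 98.29 × 12.95 = 1273 min.

T₂ ≈ 1270 min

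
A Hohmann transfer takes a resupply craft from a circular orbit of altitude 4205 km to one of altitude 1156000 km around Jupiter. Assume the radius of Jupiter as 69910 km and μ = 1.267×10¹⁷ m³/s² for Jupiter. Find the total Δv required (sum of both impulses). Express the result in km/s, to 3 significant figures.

Δv_total ≈ 22.2 km/s

r₁ = 69910 + 4205 = 74115 km = 7.4115×10⁷ m.
r₂ = 69910 + 1156000 = 1225900 km = 1.2259×10⁹ m.
Transfer ellipse a_t = (r₁ + r₂)/2 = 6.500×10⁸ m.
At r₁: circular v_c1 = √(μ/r₁) = 41350 m/s; transfer-perijove v_p = √[μ(2/r₁ − 1/a_t)] = 56780 m/s.
Δv₁ = v_p − v_c1 = 15430 m/s.
At r₂: circular v_c2 = √(μ/r₂) = 10170 m/s; transfer-apojove v_a = √[μ(2/r₂ − 1/a_t)] = 3433 m/s.
Δv₂ = v_c2 − v_a = 6733 m/s.
Total Δv = Δv₁ + Δv₂ = 22170 m/s = 22.17 km/s.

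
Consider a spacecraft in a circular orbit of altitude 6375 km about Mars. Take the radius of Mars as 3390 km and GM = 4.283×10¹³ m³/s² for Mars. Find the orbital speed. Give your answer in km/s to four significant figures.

r = 3390 + 6375 = 9765.0 km = 9.7650×10⁶ m.
For a circular orbit v = √(μ/r) = √(4.283×10¹³ / 9.765×10⁶) = √(4.386×10⁶) = 2094 m/s.
That is 2.094 km/s.

v ≈ 2.094 km/s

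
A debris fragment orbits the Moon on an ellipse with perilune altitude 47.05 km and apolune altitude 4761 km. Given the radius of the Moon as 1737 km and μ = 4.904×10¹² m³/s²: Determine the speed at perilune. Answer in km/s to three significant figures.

r_p = 1737 + 47.05 = 1784.0 km = 1.7840×10⁶ m.
r_a = 1737 + 4761 = 6498.0 km = 6.4980×10⁶ m.
Semi-major axis a = (r_p + r_a)/2 = 4141.0 km = 4.141×10⁶ m.
Vis-viva: v² = μ(2/r − 1/a) = 4.904×10¹² × (1.121×10⁻⁶ − 2.415×10⁻⁷) = 4.313×10⁶ m²/s².
v = 2077 m/s = 2.077 km/s.

v ≈ 2.08 km/s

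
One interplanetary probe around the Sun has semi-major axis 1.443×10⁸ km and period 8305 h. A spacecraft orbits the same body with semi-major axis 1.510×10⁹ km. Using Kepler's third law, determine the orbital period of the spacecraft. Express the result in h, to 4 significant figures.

T₂ ≈ 2.811×10⁵ h

Kepler's third law: T² ∝ a³, so T₂ = T₁ (a₂/a₁)^(3/2).
a₂/a₁ = 10.46, (a₂/a₁)^(3/2) = 33.85.
T₂ = 8305 × 33.85 = 2.811×10⁵ h.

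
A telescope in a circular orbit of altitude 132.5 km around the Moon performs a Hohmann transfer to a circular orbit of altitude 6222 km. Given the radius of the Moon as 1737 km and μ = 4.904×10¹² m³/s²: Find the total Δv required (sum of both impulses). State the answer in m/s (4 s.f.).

r₁ = 1737 + 132.5 = 1869.5 km = 1.8695×10⁶ m.
r₂ = 1737 + 6222 = 7959.0 km = 7.9590×10⁶ m.
Transfer ellipse a_t = (r₁ + r₂)/2 = 4.914×10⁶ m.
At r₁: circular v_c1 = √(μ/r₁) = 1620 m/s; transfer-perilune v_p = √[μ(2/r₁ − 1/a_t)] = 2061 m/s.
Δv₁ = v_p − v_c1 = 441.5 m/s.
At r₂: circular v_c2 = √(μ/r₂) = 785.0 m/s; transfer-apolune v_a = √[μ(2/r₂ − 1/a_t)] = 484.2 m/s.
Δv₂ = v_c2 − v_a = 300.8 m/s.
Total Δv = Δv₁ + Δv₂ = 742.4 m/s.

Δv_total ≈ 742.4 m/s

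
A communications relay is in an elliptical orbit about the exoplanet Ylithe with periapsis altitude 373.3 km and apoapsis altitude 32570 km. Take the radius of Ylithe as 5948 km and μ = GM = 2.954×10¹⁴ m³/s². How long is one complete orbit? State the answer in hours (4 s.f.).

T ≈ 10.78 hours

r_p = 5948 + 373.3 = 6321.3 km = 6.3213×10⁶ m.
r_a = 5948 + 32570 = 38518 km = 3.8518×10⁷ m.
Semi-major axis a = (r_p + r_a)/2 = (6321.3 + 38518)/2 = 22420 km = 2.242×10⁷ m.
By Kepler's third law T = 2π√(a³/μ) = 2π × 6.176×10³ = 3.881×10⁴ s.
= 10.78 hours.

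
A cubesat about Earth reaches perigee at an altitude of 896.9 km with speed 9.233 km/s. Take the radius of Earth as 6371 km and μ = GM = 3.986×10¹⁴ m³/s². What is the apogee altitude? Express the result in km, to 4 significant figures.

r_p = 6371 + 896.9 = 7267.9 km = 7.268×10⁶ m.
Specific energy ε = v²/2 − μ/r = -1.222×10⁷ J/kg, so a = −μ/(2ε) = 1.631×10⁷ m.
The apsides satisfy r_p + r_a = 2a, so the apogee radius is 2a − r_p = 2.535×10⁷ m = 25351 km.
Apogee altitude = 25351 − 6371 = 18980 km.

apogee altitude ≈ 18980 km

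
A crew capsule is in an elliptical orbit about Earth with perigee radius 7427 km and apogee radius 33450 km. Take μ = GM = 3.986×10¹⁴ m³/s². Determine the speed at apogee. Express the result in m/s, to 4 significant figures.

v ≈ 2081 m/s

Semi-major axis a = (r_p + r_a)/2 = 20438 km = 2.044×10⁷ m.
Vis-viva: v² = μ(2/r − 1/a) = 3.986×10¹⁴ × (5.979×10⁻⁸ − 4.893×10⁻⁸) = 4.330×10⁶ m²/s².
v = 2081 m/s.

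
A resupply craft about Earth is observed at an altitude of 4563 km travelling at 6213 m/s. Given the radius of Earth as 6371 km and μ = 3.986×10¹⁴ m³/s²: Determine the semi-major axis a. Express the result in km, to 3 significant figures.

r = 6371 + 4563 = 10934 km = 1.093×10⁷ m.
Specific orbital energy ε = v²/2 − μ/r = (6213)²/2 − 3.986×10¹⁴/1.093×10⁷ = -1.715×10⁷ J/kg.
Since ε = −μ/(2a), a = −μ/(2ε) = 1.162×10⁷ m = 11618 km.

a ≈ 11600 km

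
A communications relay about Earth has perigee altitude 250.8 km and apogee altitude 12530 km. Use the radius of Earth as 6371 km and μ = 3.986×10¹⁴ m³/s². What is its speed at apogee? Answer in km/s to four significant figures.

r_p = 6371 + 250.8 = 6621.8 km = 6.6218×10⁶ m.
r_a = 6371 + 12530 = 18901 km = 1.8901×10⁷ m.
Semi-major axis a = (r_p + r_a)/2 = 12761 km = 1.276×10⁷ m.
Vis-viva: v² = μ(2/r − 1/a) = 3.986×10¹⁴ × (1.058×10⁻⁷ − 7.836×10⁻⁸) = 1.094×10⁷ m²/s².
v = 3308 m/s = 3.308 km/s.

v ≈ 3.308 km/s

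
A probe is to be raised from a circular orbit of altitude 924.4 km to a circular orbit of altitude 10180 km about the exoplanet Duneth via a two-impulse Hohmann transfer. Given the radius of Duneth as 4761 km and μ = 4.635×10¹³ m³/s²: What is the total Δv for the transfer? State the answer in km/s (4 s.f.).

Δv_total ≈ 1.035 km/s

r₁ = 4761 + 924.4 = 5685.4 km = 5.6854×10⁶ m.
r₂ = 4761 + 10180 = 14941 km = 1.4941×10⁷ m.
Transfer ellipse a_t = (r₁ + r₂)/2 = 1.031×10⁷ m.
At r₁: circular v_c1 = √(μ/r₁) = 2855 m/s; transfer-periapsis v_p = √[μ(2/r₁ − 1/a_t)] = 3437 m/s.
Δv₁ = v_p − v_c1 = 581.4 m/s.
At r₂: circular v_c2 = √(μ/r₂) = 1761 m/s; transfer-apoapsis v_a = √[μ(2/r₂ − 1/a_t)] = 1308 m/s.
Δv₂ = v_c2 − v_a = 453.6 m/s.
Total Δv = Δv₁ + Δv₂ = 1035 m/s = 1.035 km/s.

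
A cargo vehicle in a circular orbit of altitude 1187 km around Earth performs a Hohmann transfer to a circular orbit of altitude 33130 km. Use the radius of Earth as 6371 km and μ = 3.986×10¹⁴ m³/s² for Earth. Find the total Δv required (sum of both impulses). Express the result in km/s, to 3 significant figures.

Δv_total ≈ 3.52 km/s

r₁ = 6371 + 1187 = 7558.0 km = 7.5580×10⁶ m.
r₂ = 6371 + 33130 = 39501 km = 3.9501×10⁷ m.
Transfer ellipse a_t = (r₁ + r₂)/2 = 2.353×10⁷ m.
At r₁: circular v_c1 = √(μ/r₁) = 7262 m/s; transfer-perigee v_p = √[μ(2/r₁ − 1/a_t)] = 9409 m/s.
Δv₁ = v_p − v_c1 = 2147 m/s.
At r₂: circular v_c2 = √(μ/r₂) = 3177 m/s; transfer-apogee v_a = √[μ(2/r₂ − 1/a_t)] = 1800 m/s.
Δv₂ = v_c2 − v_a = 1376 m/s.
Total Δv = Δv₁ + Δv₂ = 3524 m/s = 3.524 km/s.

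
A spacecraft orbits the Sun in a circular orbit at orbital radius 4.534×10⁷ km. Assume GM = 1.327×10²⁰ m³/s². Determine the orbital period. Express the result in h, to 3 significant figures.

r = 4.534×10⁷ km = 4.534×10¹⁰ m.
Kepler's third law: T = 2π√(r³/μ) = 2π√((4.534×10¹⁰)³ / 1.327×10²⁰).
r³/μ = 7.024×10¹¹ s², so T = 2π × 8.381×10⁵ = 5.266×10⁶ s.
Converting: 5.266×10⁶ s ÷ 3600 = 1463 h.

T ≈ 1460 h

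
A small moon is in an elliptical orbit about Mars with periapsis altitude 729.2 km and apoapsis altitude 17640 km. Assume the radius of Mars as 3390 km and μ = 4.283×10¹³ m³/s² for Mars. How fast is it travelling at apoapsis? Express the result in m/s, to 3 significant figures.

r_p = 3390 + 729.2 = 4119.2 km = 4.1192×10⁶ m.
r_a = 3390 + 17640 = 21030 km = 2.1030×10⁷ m.
Semi-major axis a = (r_p + r_a)/2 = 12575 km = 1.257×10⁷ m.
Vis-viva: v² = μ(2/r − 1/a) = 4.283×10¹³ × (9.510×10⁻⁸ − 7.953×10⁻⁸) = 6.672×10⁵ m²/s².
v = 816.8 m/s.

v ≈ 817 m/s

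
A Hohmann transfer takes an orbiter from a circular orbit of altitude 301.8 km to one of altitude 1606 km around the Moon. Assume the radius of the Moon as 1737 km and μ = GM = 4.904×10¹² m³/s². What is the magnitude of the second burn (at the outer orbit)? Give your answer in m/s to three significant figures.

Δv ≈ 157 m/s

r₁ = 1737 + 301.8 = 2038.8 km = 2.0388×10⁶ m.
r₂ = 1737 + 1606 = 3343.0 km = 3.3430×10⁶ m.
Transfer ellipse a_t = (r₁ + r₂)/2 = 2.691×10⁶ m.
At r₁: circular v_c1 = √(μ/r₁) = 1551 m/s; transfer-perilune v_p = √[μ(2/r₁ − 1/a_t)] = 1729 m/s.
At r₂: circular v_c2 = √(μ/r₂) = 1211 m/s; transfer-apolune v_a = √[μ(2/r₂ − 1/a_t)] = 1054 m/s.
Δv₂ = v_c2 − v_a = 156.9 m/s.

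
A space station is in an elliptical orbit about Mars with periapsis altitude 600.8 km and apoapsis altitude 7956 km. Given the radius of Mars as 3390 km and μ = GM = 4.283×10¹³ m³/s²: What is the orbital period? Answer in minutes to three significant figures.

r_p = 3390 + 600.8 = 3990.8 km = 3.9908×10⁶ m.
r_a = 3390 + 7956 = 11346 km = 1.1346×10⁷ m.
Semi-major axis a = (r_p + r_a)/2 = (3990.8 + 11346)/2 = 7668.4 km = 7.668×10⁶ m.
By Kepler's third law T = 2π√(a³/μ) = 2π × 3.245×10³ = 2.039×10⁴ s.
= 339.8 minutes.

T ≈ 340 minutes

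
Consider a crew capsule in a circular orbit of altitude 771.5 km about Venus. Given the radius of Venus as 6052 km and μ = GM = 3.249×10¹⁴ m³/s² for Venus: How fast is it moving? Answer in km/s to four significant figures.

r = 6052 + 771.5 = 6823.5 km = 6.8235×10⁶ m.
For a circular orbit v = √(μ/r) = √(3.249×10¹⁴ / 6.824×10⁶) = √(4.761×10⁷) = 6900 m/s.
That is 6.900 km/s.

v ≈ 6.900 km/s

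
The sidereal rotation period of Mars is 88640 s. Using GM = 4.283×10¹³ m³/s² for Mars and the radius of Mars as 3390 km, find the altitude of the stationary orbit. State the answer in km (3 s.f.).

A synchronous orbit has period T, so by Kepler's third law a = (μT²/4π²)^(1/3).
μT²/4π² = 4.283×10¹³ × (8.864×10⁴)² / 39.48 = 8.524×10²¹ m³.
a = 2.043×10⁷ m = 20428 km.
Altitude h = a − R = 20428 − 3390 = 17038 km.

h_sync ≈ 17000 km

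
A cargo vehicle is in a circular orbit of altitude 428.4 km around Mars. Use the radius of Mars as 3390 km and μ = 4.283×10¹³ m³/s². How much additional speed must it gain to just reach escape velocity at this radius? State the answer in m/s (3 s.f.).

r = 3390 + 428.4 = 3818.4 km = 3.8184×10⁶ m.
Circular speed v_c = √(μ/r) = 3349 m/s.
Escape speed v_esc = √(2μ/r) = √2 × v_c = 4736 m/s.
Δv = v_esc − v_c = 1387 m/s.

Δv ≈ 1390 m/s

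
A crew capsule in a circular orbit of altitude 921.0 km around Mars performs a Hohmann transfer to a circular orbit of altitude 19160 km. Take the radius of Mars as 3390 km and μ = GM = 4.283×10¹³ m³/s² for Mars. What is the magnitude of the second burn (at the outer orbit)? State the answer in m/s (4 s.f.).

r₁ = 3390 + 921.0 = 4311.0 km = 4.3110×10⁶ m.
r₂ = 3390 + 19160 = 22550 km = 2.2550×10⁷ m.
Transfer ellipse a_t = (r₁ + r₂)/2 = 1.343×10⁷ m.
At r₁: circular v_c1 = √(μ/r₁) = 3152 m/s; transfer-periapsis v_p = √[μ(2/r₁ − 1/a_t)] = 4084 m/s.
At r₂: circular v_c2 = √(μ/r₂) = 1378 m/s; transfer-apoapsis v_a = √[μ(2/r₂ − 1/a_t)] = 780.8 m/s.
Δv₂ = v_c2 − v_a = 597.4 m/s.

Δv ≈ 597.4 m/s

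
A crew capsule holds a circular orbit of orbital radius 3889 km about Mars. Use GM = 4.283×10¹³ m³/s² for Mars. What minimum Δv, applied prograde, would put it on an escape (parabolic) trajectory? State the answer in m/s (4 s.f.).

r = 3889 km = 3.889×10⁶ m.
Circular speed v_c = √(μ/r) = 3319 m/s.
Escape speed v_esc = √(2μ/r) = √2 × v_c = 4693 m/s.
Δv = v_esc − v_c = 1375 m/s.

Δv ≈ 1375 m/s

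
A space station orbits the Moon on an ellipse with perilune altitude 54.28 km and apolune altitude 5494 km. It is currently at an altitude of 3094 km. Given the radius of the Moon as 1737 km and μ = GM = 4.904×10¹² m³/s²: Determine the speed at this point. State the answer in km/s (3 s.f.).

r_p = 1737 + 54.28 = 1791.3 km = 1.7913×10⁶ m.
r_a = 1737 + 5494 = 7231.0 km = 7.2310×10⁶ m.
r = 1737 + 3094 = 4831.0 km = 4.831×10⁶ m.
Semi-major axis a = (r_p + r_a)/2 = 4511.1 km = 4.511×10⁶ m.
Vis-viva: v² = μ(2/r − 1/a) = 4.904×10¹² × (4.140×10⁻⁷ − 2.217×10⁻⁷) = 9.431×10⁵ m²/s².
v = 971.2 m/s = 0.9712 km/s.

v ≈ 0.971 km/s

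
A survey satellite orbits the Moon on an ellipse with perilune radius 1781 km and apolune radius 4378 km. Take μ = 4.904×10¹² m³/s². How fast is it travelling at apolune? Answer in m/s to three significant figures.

Semi-major axis a = (r_p + r_a)/2 = 3079.5 km = 3.080×10⁶ m.
Vis-viva: v² = μ(2/r − 1/a) = 4.904×10¹² × (4.568×10⁻⁷ − 3.247×10⁻⁷) = 6.478×10⁵ m²/s².
v = 804.9 m/s.

v ≈ 805 m/s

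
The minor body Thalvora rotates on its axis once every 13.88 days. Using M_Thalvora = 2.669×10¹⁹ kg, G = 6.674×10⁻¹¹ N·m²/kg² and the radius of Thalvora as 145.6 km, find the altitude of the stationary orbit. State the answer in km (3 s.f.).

h_sync ≈ 3870 km

μ = GM = 6.674×10⁻¹¹ × 2.669×10¹⁹ = 1.781×10⁹ m³/s².
T = 13.88 days = 1.199×10⁶ s.
A synchronous orbit has period T, so by Kepler's third law a = (μT²/4π²)^(1/3).
μT²/4π² = 1.781×10⁹ × (1.199×10⁶)² / 39.48 = 6.489×10¹⁹ m³.
a = 4.018×10⁶ m = 4018.5 km.
Altitude h = a − R = 4018.5 − 145.6 = 3872.9 km.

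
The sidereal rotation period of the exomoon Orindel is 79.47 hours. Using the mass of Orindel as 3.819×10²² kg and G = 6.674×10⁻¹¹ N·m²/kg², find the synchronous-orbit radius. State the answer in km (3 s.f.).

μ = GM = 6.674×10⁻¹¹ × 3.819×10²² = 2.549×10¹² m³/s².
T = 79.47 hours = 2.861×10⁵ s.
A synchronous orbit has period T, so by Kepler's third law a = (μT²/4π²)^(1/3).
μT²/4π² = 2.549×10¹² × (2.861×10⁵)² / 39.48 = 5.284×10²¹ m³.
a = 1.742×10⁷ m = 17418 km.

r_sync ≈ 17400 km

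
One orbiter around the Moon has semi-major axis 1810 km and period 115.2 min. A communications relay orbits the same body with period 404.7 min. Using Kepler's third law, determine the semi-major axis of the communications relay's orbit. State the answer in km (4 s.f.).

a₂ ≈ 4183 km

Kepler's third law: a³ ∝ T², so a₂ = a₁ (T₂/T₁)^(2/3).
T₂/T₁ = 3.513, (T₂/T₁)^(2/3) = 2.311.
a₂ = 1810 × 2.311 = 4183 km.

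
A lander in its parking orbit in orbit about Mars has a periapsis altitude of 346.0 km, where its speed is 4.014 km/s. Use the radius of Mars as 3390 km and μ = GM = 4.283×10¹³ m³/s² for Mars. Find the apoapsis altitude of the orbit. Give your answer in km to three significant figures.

r_p = 3390 + 346.0 = 3736.0 km = 3.736×10⁶ m.
Specific energy ε = v²/2 − μ/r = -3.408×10⁶ J/kg, so a = −μ/(2ε) = 6.284×10⁶ m.
The apsides satisfy r_p + r_a = 2a, so the apoapsis radius is 2a − r_p = 8.831×10⁶ m = 8831.4 km.
Apoapsis altitude = 8831.4 − 3390 = 5441.4 km.

apoapsis altitude ≈ 5440 km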